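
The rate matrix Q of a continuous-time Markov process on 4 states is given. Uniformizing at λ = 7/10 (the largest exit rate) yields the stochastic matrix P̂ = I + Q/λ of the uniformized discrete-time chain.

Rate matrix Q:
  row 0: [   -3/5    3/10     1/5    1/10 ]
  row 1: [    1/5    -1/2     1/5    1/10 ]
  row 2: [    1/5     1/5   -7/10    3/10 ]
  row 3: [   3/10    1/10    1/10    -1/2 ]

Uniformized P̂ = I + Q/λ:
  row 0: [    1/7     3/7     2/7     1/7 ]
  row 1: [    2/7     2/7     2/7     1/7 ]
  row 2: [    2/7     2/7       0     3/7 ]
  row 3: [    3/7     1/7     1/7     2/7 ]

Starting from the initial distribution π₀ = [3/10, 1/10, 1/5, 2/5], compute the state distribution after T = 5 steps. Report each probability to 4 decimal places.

π = [0.2790, 0.2924, 0.1964, 0.2322]

t=0: π = [0.3000, 0.1000, 0.2000, 0.4000]
t=1: π = [0.3000, 0.2714, 0.1714, 0.2571]
t=2: π = [0.2796, 0.2918, 0.2000, 0.2286]
t=3: π = [0.2784, 0.2930, 0.1959, 0.2327]
t=4: π = [0.2792, 0.2923, 0.1965, 0.2321]
t=5: π = [0.2790, 0.2924, 0.1964, 0.2322]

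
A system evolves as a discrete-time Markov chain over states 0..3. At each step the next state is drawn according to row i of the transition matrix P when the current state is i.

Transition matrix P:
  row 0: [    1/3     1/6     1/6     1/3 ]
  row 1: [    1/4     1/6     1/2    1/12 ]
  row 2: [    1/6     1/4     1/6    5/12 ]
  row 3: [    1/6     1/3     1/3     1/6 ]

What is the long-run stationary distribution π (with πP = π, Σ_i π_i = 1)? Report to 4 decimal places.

π = [0.2233, 0.2333, 0.2871, 0.2562]

Balance equations π_j = Σ_i π_i·P[i][j]:
  π_0 = 1/3·π_0 + 1/4·π_1 + 1/6·π_2 + 1/6·π_3
  π_1 = 1/6·π_0 + 1/6·π_1 + 1/4·π_2 + 1/3·π_3
  π_2 = 1/6·π_0 + 1/2·π_1 + 1/6·π_2 + 1/3·π_3
  normalize: π_0 + π_1 + π_2 + π_3 = 1
Solving the linear system gives exactly π = [224/1003, 234/1003, 288/1003, 257/1003].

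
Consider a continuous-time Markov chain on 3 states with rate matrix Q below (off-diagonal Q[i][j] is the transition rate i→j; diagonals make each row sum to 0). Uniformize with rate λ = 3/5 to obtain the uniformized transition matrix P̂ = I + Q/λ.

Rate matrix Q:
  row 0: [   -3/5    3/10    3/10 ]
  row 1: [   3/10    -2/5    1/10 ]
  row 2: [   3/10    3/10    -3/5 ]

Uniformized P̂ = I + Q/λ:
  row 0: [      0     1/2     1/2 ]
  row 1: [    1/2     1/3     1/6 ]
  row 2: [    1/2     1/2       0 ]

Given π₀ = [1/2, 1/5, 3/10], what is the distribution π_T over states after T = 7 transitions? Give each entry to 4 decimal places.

t=0: π = [0.5000, 0.2000, 0.3000]
t=1: π = [0.2500, 0.4667, 0.2833]
t=2: π = [0.3750, 0.4222, 0.2028]
t=3: π = [0.3125, 0.4296, 0.2579]
t=4: π = [0.3438, 0.4284, 0.2279]
t=5: π = [0.3281, 0.4286, 0.2433]
t=6: π = [0.3359, 0.4286, 0.2355]
t=7: π = [0.3320, 0.4286, 0.2394]

π = [0.3320, 0.4286, 0.2394]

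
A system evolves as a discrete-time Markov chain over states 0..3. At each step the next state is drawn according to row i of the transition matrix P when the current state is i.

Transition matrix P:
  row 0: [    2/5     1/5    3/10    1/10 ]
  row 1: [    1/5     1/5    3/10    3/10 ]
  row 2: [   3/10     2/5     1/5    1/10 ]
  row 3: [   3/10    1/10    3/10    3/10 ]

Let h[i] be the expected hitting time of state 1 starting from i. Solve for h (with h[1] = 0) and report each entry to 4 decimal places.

First-step conditioning: h[1] = 0; for i ≠ 1, h[i] = 1 + Σ_k P[i][k]·h[k].
  h[0] = 1 + 2/5·h[0] + 3/10·h[2] + 1/10·h[3]
  h[2] = 1 + 3/10·h[0] + 1/5·h[2] + 1/10·h[3]
  h[3] = 1 + 3/10·h[0] + 3/10·h[2] + 3/10·h[3]
Solving the 3×3 linear system over states ≠ 1 gives exactly h = [880/213, 0, 240/71, 330/71] (h[1] = 0 is the target).

h = [4.1315, 0.0000, 3.3803, 4.6479]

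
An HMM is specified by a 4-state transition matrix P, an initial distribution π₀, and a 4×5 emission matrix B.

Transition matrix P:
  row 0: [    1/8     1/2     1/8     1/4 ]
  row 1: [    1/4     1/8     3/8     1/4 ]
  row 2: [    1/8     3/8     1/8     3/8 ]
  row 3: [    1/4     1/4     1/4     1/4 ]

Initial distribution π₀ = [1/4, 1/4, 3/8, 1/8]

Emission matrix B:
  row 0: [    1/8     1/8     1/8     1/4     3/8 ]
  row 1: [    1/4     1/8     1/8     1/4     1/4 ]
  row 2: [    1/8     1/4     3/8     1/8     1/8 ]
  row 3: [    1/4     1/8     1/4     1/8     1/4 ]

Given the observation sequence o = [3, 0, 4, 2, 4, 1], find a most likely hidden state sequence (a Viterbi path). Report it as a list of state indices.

path = [0, 1, 3, 2, 1, 2]

t=0: δ = [6.250e-02, 6.250e-02, 4.688e-02, 1.562e-02]  (obs o_0=3)
t=1: δ = [1.953e-03, 7.812e-03, 2.930e-03, 4.395e-03]  ψ = [1, 0, 1, 2]  (obs o_1=0)
t=2: δ = [7.324e-04, 2.747e-04, 3.662e-04, 4.883e-04]  ψ = [1, 2, 1, 1]  (obs o_2=4)
t=3: δ = [1.526e-05, 4.578e-05, 4.578e-05, 4.578e-05]  ψ = [3, 0, 3, 0]  (obs o_3=2)
t=4: δ = [4.292e-06, 4.292e-06, 2.146e-06, 4.292e-06]  ψ = [1, 2, 1, 2]  (obs o_4=4)
t=5: δ = [1.341e-07, 2.682e-07, 4.023e-07, 1.341e-07]  ψ = [1, 0, 1, 0]  (obs o_5=1)
backtrack: best end state = 2; path = [0, 1, 3, 2, 1, 2]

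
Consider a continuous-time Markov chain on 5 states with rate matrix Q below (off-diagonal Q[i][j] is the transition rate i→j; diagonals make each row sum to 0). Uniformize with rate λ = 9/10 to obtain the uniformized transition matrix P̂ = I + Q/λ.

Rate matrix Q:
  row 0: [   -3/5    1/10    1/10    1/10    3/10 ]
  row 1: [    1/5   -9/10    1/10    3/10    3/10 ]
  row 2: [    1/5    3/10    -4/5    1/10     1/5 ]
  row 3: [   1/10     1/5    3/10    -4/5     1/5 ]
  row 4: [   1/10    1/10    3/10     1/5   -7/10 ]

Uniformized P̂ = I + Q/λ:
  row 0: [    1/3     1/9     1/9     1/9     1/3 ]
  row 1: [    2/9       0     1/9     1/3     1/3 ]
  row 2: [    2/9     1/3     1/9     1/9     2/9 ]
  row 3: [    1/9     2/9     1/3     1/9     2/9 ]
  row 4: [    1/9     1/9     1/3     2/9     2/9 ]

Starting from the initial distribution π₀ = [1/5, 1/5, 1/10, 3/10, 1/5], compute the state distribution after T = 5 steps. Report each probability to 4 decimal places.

π = [0.1954, 0.1593, 0.2082, 0.1755, 0.2616]

t=0: π = [0.2000, 0.2000, 0.1000, 0.3000, 0.2000]
t=1: π = [0.1889, 0.1444, 0.2222, 0.1778, 0.2667]
t=2: π = [0.1938, 0.1642, 0.2099, 0.1728, 0.2593]
t=3: π = [0.1957, 0.1587, 0.2071, 0.1764, 0.2620]
t=4: π = [0.1953, 0.1591, 0.2085, 0.1755, 0.2616]
t=5: π = [0.1954, 0.1593, 0.2082, 0.1755, 0.2616]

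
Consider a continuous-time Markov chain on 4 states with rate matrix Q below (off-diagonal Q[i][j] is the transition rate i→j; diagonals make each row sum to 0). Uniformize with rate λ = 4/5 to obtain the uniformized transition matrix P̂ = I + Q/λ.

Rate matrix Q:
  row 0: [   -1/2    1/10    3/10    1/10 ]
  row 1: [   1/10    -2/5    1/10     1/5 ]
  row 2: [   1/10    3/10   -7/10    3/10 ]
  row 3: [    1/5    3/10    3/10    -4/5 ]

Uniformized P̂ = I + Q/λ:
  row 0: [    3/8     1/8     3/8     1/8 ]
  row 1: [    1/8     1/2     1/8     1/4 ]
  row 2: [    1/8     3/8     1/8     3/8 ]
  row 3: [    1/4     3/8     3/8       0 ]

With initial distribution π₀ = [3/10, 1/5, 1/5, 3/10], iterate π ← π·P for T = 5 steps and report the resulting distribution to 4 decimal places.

π = [0.2006, 0.3711, 0.2260, 0.2022]

t=0: π = [0.3000, 0.2000, 0.2000, 0.3000]
t=1: π = [0.2375, 0.3250, 0.2750, 0.1625]
t=2: π = [0.2047, 0.3563, 0.2250, 0.2141]
t=3: π = [0.2029, 0.3684, 0.2297, 0.1990]
t=4: π = [0.2006, 0.3703, 0.2255, 0.2036]
t=5: π = [0.2006, 0.3711, 0.2260, 0.2022]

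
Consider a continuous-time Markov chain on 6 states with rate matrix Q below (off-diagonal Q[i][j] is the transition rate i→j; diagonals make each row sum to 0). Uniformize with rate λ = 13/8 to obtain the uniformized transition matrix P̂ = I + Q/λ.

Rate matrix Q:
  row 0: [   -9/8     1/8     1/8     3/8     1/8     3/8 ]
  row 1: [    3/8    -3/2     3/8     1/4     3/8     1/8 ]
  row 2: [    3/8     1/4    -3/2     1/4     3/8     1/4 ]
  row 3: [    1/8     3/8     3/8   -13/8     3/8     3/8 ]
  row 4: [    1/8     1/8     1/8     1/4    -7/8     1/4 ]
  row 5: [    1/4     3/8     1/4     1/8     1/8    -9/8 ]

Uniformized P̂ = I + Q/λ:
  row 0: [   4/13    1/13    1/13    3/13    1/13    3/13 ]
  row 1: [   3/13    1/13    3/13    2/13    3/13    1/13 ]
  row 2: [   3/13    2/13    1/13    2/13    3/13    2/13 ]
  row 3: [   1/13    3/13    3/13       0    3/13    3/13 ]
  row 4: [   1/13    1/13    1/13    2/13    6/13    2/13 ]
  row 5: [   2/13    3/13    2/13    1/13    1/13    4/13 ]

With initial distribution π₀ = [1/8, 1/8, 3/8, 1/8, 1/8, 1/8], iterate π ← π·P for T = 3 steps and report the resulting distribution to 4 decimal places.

π = [0.1742, 0.1380, 0.1334, 0.1318, 0.2251, 0.1975]

t=0: π = [0.1250, 0.1250, 0.3750, 0.1250, 0.1250, 0.1250]
t=1: π = [0.1923, 0.1442, 0.1250, 0.1346, 0.2212, 0.1827]
t=2: π = [0.1768, 0.1354, 0.1339, 0.1339, 0.2241, 0.1960]
t=3: π = [0.1742, 0.1380, 0.1334, 0.1318, 0.2251, 0.1975]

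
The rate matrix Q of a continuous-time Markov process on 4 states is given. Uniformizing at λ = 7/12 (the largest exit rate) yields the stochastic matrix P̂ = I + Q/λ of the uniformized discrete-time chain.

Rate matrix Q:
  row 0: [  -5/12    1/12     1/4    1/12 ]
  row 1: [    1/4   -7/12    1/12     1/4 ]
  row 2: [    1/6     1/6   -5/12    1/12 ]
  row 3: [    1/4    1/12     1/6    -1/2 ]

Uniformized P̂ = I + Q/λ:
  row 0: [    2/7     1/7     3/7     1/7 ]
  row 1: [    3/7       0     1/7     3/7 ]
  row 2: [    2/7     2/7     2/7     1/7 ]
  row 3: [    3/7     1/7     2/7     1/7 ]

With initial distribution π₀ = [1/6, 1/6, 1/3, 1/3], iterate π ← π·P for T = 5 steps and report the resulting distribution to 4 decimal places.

t=0: π = [0.1667, 0.1667, 0.3333, 0.3333]
t=1: π = [0.3571, 0.1667, 0.2857, 0.1905]
t=2: π = [0.3367, 0.1599, 0.3129, 0.1905]
t=3: π = [0.3358, 0.1647, 0.3110, 0.1885]
t=4: π = [0.3362, 0.1638, 0.3101, 0.1899]
t=5: π = [0.3362, 0.1638, 0.3103, 0.1896]

π = [0.3362, 0.1638, 0.3103, 0.1896]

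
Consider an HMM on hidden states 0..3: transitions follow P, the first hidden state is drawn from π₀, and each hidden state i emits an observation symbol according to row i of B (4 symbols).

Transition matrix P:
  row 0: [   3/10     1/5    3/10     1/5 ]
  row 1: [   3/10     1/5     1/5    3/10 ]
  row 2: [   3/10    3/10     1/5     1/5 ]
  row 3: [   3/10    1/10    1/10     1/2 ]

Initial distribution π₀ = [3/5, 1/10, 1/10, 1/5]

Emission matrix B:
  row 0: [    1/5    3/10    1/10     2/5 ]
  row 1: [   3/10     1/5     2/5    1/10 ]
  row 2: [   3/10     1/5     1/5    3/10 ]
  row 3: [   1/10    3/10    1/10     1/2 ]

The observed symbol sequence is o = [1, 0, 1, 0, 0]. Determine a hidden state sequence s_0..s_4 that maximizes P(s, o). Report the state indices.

t=0: δ = [1.800e-01, 2.000e-02, 2.000e-02, 6.000e-02]  (obs o_0=1)
t=1: δ = [1.080e-02, 1.080e-02, 1.620e-02, 3.600e-03]  ψ = [0, 0, 0, 0]  (obs o_1=0)
t=2: δ = [1.458e-03, 9.720e-04, 6.480e-04, 9.720e-04]  ψ = [2, 2, 0, 1]  (obs o_2=1)
t=3: δ = [8.748e-05, 8.748e-05, 1.312e-04, 4.860e-05]  ψ = [0, 0, 0, 3]  (obs o_3=0)
t=4: δ = [7.873e-06, 1.181e-05, 7.873e-06, 2.624e-06]  ψ = [2, 2, 0, 1]  (obs o_4=0)
backtrack: best end state = 1; path = [0, 2, 0, 2, 1]

path = [0, 2, 0, 2, 1]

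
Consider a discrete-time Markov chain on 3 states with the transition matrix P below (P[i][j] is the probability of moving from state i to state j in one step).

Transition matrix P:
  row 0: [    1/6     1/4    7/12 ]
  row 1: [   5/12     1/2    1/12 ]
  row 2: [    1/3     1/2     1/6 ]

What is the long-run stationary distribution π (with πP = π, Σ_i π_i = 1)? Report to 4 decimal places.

π = [0.3158, 0.4211, 0.2632]

Balance equations π_j = Σ_i π_i·P[i][j]:
  π_0 = 1/6·π_0 + 5/12·π_1 + 1/3·π_2
  π_1 = 1/4·π_0 + 1/2·π_1 + 1/2·π_2
  normalize: π_0 + π_1 + π_2 = 1
Solving the linear system gives exactly π = [6/19, 8/19, 5/19].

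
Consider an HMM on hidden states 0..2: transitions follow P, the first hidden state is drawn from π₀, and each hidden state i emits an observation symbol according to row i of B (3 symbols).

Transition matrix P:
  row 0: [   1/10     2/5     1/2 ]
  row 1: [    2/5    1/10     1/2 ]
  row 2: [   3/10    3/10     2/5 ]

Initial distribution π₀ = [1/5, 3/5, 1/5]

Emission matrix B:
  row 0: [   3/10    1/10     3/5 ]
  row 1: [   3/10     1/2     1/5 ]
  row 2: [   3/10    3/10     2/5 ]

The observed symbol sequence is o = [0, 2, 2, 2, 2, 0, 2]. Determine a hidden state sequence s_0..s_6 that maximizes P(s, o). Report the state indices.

t=0: δ = [6.000e-02, 1.800e-01, 6.000e-02]  (obs o_0=0)
t=1: δ = [4.320e-02, 4.800e-03, 3.600e-02]  ψ = [1, 0, 1]  (obs o_1=2)
t=2: δ = [6.480e-03, 3.456e-03, 8.640e-03]  ψ = [2, 0, 0]  (obs o_2=2)
t=3: δ = [1.555e-03, 5.184e-04, 1.382e-03]  ψ = [2, 0, 2]  (obs o_3=2)
t=4: δ = [2.488e-04, 1.244e-04, 3.110e-04]  ψ = [2, 0, 0]  (obs o_4=2)
t=5: δ = [2.799e-05, 2.986e-05, 3.732e-05]  ψ = [2, 0, 0]  (obs o_5=0)
t=6: δ = [7.166e-06, 2.239e-06, 5.972e-06]  ψ = [1, 0, 1]  (obs o_6=2)
backtrack: best end state = 0; path = [1, 0, 2, 2, 0, 1, 0]

path = [1, 0, 2, 2, 0, 1, 0]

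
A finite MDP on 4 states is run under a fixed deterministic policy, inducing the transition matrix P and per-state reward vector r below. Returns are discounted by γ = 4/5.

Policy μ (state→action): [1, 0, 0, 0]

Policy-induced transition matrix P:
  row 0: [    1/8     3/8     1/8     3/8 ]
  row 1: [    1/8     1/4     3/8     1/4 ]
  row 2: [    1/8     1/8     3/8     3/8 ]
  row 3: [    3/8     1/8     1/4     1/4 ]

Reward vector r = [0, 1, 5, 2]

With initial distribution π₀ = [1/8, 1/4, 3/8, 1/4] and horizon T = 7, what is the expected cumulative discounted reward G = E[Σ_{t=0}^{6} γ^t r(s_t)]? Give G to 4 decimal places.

G = 9.3749

t=0: π = [0.1250, 0.2500, 0.3750, 0.2500], E[r] = 2.6250, γ^t·E[r] = 2.625000, running G = 2.625000
t=1: π = [0.1875, 0.1875, 0.3125, 0.3125], E[r] = 2.3750, γ^t·E[r] = 1.900000, running G = 4.525000
t=2: π = [0.2031, 0.1953, 0.2891, 0.3125], E[r] = 2.2656, γ^t·E[r] = 1.450000, running G = 5.975000
t=3: π = [0.2031, 0.2002, 0.2852, 0.3115], E[r] = 2.2490, γ^t·E[r] = 1.151500, running G = 7.126500
t=4: π = [0.2029, 0.2008, 0.2853, 0.3110], E[r] = 2.2493, γ^t·E[r] = 0.921300, running G = 8.047800
t=5: π = [0.2028, 0.2008, 0.2854, 0.3110], E[r] = 2.2499, γ^t·E[r] = 0.737235, running G = 8.785035
t=6: π = [0.2028, 0.2008, 0.2854, 0.3110], E[r] = 2.2500, γ^t·E[r] = 0.589823, running G = 9.374858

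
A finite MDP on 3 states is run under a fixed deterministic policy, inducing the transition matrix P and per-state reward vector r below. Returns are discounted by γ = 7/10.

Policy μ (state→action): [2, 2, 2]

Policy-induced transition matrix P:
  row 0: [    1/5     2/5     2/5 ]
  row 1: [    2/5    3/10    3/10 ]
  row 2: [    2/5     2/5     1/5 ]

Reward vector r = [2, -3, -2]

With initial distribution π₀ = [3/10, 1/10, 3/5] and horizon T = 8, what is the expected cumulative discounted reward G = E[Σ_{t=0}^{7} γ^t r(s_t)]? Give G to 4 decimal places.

t=0: π = [0.3000, 0.1000, 0.6000], E[r] = -0.9000, γ^t·E[r] = -0.900000, running G = -0.900000
t=1: π = [0.3400, 0.3900, 0.2700], E[r] = -1.0300, γ^t·E[r] = -0.721000, running G = -1.621000
t=2: π = [0.3320, 0.3610, 0.3070], E[r] = -1.0330, γ^t·E[r] = -0.506170, running G = -2.127170
t=3: π = [0.3336, 0.3639, 0.3025], E[r] = -1.0295, γ^t·E[r] = -0.353119, running G = -2.480289
t=4: π = [0.3333, 0.3636, 0.3031], E[r] = -1.0305, γ^t·E[r] = -0.247421, running G = -2.727709
t=5: π = [0.3333, 0.3636, 0.3030], E[r] = -1.0303, γ^t·E[r] = -0.173156, running G = -2.900865
t=6: π = [0.3333, 0.3636, 0.3030], E[r] = -1.0303, γ^t·E[r] = -0.121215, running G = -3.022081
t=7: π = [0.3333, 0.3636, 0.3030], E[r] = -1.0303, γ^t·E[r] = -0.084850, running G = -3.106930

G = -3.1069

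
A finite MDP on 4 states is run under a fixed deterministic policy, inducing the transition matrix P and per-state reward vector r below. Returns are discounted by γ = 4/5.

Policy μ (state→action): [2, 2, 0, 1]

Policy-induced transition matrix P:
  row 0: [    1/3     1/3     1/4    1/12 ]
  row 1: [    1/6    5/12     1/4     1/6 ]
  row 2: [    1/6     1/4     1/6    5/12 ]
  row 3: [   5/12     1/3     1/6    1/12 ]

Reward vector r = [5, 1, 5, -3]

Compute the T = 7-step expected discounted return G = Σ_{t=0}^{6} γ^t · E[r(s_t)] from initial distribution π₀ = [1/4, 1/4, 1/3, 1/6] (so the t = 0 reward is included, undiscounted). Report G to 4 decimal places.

t=0: π = [0.2500, 0.2500, 0.3333, 0.1667], E[r] = 2.6667, γ^t·E[r] = 2.666667, running G = 2.666667
t=1: π = [0.2500, 0.3264, 0.2083, 0.2153], E[r] = 1.9722, γ^t·E[r] = 1.577778, running G = 4.244444
t=2: π = [0.2622, 0.3432, 0.2147, 0.1800], E[r] = 2.1875, γ^t·E[r] = 1.400000, running G = 5.644444
t=3: π = [0.2554, 0.3440, 0.2171, 0.1835], E[r] = 2.1559, γ^t·E[r] = 1.103802, running G = 6.748247
t=4: π = [0.2551, 0.3439, 0.2166, 0.1844], E[r] = 2.1494, γ^t·E[r] = 0.880382, running G = 7.628629
t=5: π = [0.2553, 0.3439, 0.2166, 0.1842], E[r] = 2.1507, γ^t·E[r] = 0.704726, running G = 8.333354
t=6: π = [0.2553, 0.3439, 0.2166, 0.1842], E[r] = 2.1507, γ^t·E[r] = 0.563792, running G = 8.897146

G = 8.8971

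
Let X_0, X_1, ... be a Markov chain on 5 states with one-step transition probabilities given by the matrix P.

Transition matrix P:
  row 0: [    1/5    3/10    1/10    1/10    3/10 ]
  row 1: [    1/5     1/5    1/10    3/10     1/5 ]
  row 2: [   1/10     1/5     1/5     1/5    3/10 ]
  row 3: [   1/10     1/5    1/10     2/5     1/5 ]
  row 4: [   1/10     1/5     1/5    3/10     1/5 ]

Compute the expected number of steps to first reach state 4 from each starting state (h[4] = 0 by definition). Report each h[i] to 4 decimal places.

First-step conditioning: h[4] = 0; for i ≠ 4, h[i] = 1 + Σ_k P[i][k]·h[k].
  h[0] = 1 + 1/5·h[0] + 3/10·h[1] + 1/10·h[2] + 1/10·h[3]
  h[1] = 1 + 1/5·h[0] + 1/5·h[1] + 1/10·h[2] + 3/10·h[3]
  h[2] = 1 + 1/10·h[0] + 1/5·h[1] + 1/5·h[2] + 1/5·h[3]
  h[3] = 1 + 1/10·h[0] + 1/5·h[1] + 1/10·h[2] + 2/5·h[3]
Solving the 4×4 linear system over states ≠ 4 gives exactly h = [7110/1799, 7920/1799, 7120/1799, 8010/1799, 0] (h[4] = 0 is the target).

h = [3.9522, 4.4024, 3.9578, 4.4525, 0.0000]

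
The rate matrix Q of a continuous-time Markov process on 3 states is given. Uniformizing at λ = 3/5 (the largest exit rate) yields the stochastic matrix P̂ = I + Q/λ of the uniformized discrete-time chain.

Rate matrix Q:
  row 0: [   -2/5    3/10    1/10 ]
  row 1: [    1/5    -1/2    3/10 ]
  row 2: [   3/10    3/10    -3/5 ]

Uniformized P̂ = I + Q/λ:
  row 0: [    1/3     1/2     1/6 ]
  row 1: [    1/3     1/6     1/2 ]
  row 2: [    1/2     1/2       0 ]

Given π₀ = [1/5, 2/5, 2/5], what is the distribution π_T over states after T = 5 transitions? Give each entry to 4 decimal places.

t=0: π = [0.2000, 0.4000, 0.4000]
t=1: π = [0.4000, 0.3667, 0.2333]
t=2: π = [0.3722, 0.3778, 0.2500]
t=3: π = [0.3750, 0.3741, 0.2509]
t=4: π = [0.3752, 0.3753, 0.2495]
t=5: π = [0.3749, 0.3749, 0.2502]

π = [0.3749, 0.3749, 0.2502]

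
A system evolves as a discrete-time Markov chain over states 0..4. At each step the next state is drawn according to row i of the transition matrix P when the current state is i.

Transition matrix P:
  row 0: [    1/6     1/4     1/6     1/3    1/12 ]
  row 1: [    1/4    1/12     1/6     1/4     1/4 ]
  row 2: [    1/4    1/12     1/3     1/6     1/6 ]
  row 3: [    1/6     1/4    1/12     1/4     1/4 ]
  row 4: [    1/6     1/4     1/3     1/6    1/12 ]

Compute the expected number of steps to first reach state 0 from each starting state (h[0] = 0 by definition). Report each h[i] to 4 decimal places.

First-step conditioning: h[0] = 0; for i ≠ 0, h[i] = 1 + Σ_k P[i][k]·h[k].
  h[1] = 1 + 1/12·h[1] + 1/6·h[2] + 1/4·h[3] + 1/4·h[4]
  h[2] = 1 + 1/12·h[1] + 1/3·h[2] + 1/6·h[3] + 1/6·h[4]
  h[3] = 1 + 1/4·h[1] + 1/12·h[2] + 1/4·h[3] + 1/4·h[4]
  h[4] = 1 + 1/4·h[1] + 1/3·h[2] + 1/6·h[3] + 1/12·h[4]
Solving the 4×4 linear system over states ≠ 0 gives exactly h = [0, 20292/4373, 19992/4373, 22008/4373, 21576/4373] (h[0] = 0 is the target).

h = [0.0000, 4.6403, 4.5717, 5.0327, 4.9339]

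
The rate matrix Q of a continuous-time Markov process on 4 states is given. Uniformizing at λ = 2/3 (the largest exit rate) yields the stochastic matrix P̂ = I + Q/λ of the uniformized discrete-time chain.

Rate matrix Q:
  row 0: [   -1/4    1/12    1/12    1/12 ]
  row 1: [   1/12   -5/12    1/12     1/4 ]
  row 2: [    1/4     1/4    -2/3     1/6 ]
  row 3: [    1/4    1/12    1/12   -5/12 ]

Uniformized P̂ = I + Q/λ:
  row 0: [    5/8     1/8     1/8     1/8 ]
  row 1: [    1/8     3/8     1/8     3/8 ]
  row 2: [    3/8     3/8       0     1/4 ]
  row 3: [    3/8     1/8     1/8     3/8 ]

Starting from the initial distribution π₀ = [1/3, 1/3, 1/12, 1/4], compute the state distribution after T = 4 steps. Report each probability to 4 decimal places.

t=0: π = [0.3333, 0.3333, 0.0833, 0.2500]
t=1: π = [0.3750, 0.2292, 0.1146, 0.2813]
t=2: π = [0.4115, 0.2109, 0.1107, 0.2669]
t=3: π = [0.4251, 0.2054, 0.1112, 0.2583]
t=4: π = [0.4299, 0.2041, 0.1111, 0.2548]

π = [0.4299, 0.2041, 0.1111, 0.2548]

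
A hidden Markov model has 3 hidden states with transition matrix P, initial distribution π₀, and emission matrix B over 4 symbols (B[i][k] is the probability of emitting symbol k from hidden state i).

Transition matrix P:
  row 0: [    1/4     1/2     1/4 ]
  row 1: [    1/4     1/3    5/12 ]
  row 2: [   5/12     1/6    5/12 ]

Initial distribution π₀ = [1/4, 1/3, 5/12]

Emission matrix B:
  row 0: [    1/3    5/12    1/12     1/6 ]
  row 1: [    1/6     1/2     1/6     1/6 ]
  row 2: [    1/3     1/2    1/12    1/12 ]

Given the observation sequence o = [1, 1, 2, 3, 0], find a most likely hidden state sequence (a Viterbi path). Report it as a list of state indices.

t=0: δ = [1.042e-01, 1.667e-01, 2.083e-01]  (obs o_0=1)
t=1: δ = [3.617e-02, 2.778e-02, 4.340e-02]  ψ = [2, 1, 2]  (obs o_1=1)
t=2: δ = [1.507e-03, 3.014e-03, 1.507e-03]  ψ = [2, 0, 2]  (obs o_2=2)
t=3: δ = [1.256e-04, 1.674e-04, 1.047e-04]  ψ = [1, 1, 1]  (obs o_3=3)
t=4: δ = [1.454e-05, 1.047e-05, 2.326e-05]  ψ = [2, 0, 1]  (obs o_4=0)
backtrack: best end state = 2; path = [2, 0, 1, 1, 2]

path = [2, 0, 1, 1, 2]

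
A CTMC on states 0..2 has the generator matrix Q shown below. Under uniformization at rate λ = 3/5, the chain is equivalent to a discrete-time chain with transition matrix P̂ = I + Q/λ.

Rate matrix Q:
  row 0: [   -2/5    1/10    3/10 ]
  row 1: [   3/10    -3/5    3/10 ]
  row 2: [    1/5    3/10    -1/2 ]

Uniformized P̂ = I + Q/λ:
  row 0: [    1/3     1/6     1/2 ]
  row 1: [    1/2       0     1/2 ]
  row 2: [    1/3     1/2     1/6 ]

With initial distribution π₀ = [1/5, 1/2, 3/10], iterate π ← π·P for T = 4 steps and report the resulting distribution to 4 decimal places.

t=0: π = [0.2000, 0.5000, 0.3000]
t=1: π = [0.4167, 0.1833, 0.4000]
t=2: π = [0.3639, 0.2694, 0.3667]
t=3: π = [0.3782, 0.2440, 0.3778]
t=4: π = [0.3740, 0.2519, 0.3741]

π = [0.3740, 0.2519, 0.3741]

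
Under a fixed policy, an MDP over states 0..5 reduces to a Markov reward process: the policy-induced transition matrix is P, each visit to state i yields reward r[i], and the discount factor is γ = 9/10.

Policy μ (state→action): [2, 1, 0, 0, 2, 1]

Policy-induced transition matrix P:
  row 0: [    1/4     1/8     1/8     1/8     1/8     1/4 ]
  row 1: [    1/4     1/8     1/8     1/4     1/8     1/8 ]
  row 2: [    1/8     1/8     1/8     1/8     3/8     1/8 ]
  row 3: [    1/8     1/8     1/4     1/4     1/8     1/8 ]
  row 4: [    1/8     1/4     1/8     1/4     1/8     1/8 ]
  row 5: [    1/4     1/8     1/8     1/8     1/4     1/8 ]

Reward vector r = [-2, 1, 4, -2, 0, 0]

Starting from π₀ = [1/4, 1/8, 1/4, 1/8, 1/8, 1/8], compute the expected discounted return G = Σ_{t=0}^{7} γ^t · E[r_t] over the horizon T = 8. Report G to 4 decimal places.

G = 0.3271

t=0: π = [0.2500, 0.1250, 0.2500, 0.1250, 0.1250, 0.1250], E[r] = 0.3750, γ^t·E[r] = 0.375000, running G = 0.375000
t=1: π = [0.1875, 0.1406, 0.1406, 0.1719, 0.2031, 0.1563], E[r] = -0.0156, γ^t·E[r] = -0.014063, running G = 0.360938
t=2: π = [0.1855, 0.1504, 0.1465, 0.1895, 0.1797, 0.1484], E[r] = -0.0137, γ^t·E[r] = -0.011074, running G = 0.349863
t=3: π = [0.1855, 0.1475, 0.1487, 0.1899, 0.1802, 0.1482], E[r] = -0.0088, γ^t·E[r] = -0.006407, running G = 0.343456
t=4: π = [0.1852, 0.1475, 0.1487, 0.1897, 0.1807, 0.1482], E[r] = -0.0072, γ^t·E[r] = -0.004725, running G = 0.338731
t=5: π = [0.1851, 0.1476, 0.1487, 0.1897, 0.1807, 0.1481], E[r] = -0.0073, γ^t·E[r] = -0.004287, running G = 0.334444
t=6: π = [0.1851, 0.1476, 0.1487, 0.1898, 0.1807, 0.1481], E[r] = -0.0073, γ^t·E[r] = -0.003858, running G = 0.330586
t=7: π = [0.1851, 0.1476, 0.1487, 0.1898, 0.1807, 0.1481], E[r] = -0.0073, γ^t·E[r] = -0.003469, running G = 0.327116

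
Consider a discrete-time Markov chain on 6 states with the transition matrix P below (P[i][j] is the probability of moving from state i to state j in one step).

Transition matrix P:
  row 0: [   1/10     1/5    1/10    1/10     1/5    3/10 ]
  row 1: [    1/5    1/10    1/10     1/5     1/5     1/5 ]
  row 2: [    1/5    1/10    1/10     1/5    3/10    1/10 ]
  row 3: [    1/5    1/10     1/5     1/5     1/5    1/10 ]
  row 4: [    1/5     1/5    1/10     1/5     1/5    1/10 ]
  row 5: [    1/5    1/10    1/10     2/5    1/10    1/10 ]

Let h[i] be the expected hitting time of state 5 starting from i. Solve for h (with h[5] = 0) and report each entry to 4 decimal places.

h = [5.3832, 5.9880, 6.6467, 6.6527, 6.5868, 0.0000]

First-step conditioning: h[5] = 0; for i ≠ 5, h[i] = 1 + Σ_k P[i][k]·h[k].
  h[0] = 1 + 1/10·h[0] + 1/5·h[1] + 1/10·h[2] + 1/10·h[3] + 1/5·h[4]
  h[1] = 1 + 1/5·h[0] + 1/10·h[1] + 1/10·h[2] + 1/5·h[3] + 1/5·h[4]
  h[2] = 1 + 1/5·h[0] + 1/10·h[1] + 1/10·h[2] + 1/5·h[3] + 3/10·h[4]
  h[3] = 1 + 1/5·h[0] + 1/10·h[1] + 1/5·h[2] + 1/5·h[3] + 1/5·h[4]
  h[4] = 1 + 1/5·h[0] + 1/5·h[1] + 1/10·h[2] + 1/5·h[3] + 1/5·h[4]
Solving the 5×5 linear system over states ≠ 5 gives exactly h = [899/167, 1000/167, 1110/167, 1111/167, 1100/167, 0] (h[5] = 0 is the target).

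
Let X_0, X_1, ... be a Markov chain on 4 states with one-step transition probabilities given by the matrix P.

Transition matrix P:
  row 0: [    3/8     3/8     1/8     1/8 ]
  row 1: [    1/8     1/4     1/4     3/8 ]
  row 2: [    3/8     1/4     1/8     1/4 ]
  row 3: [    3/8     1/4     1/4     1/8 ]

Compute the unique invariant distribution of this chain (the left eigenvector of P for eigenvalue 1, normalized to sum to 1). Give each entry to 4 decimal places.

π = [0.3030, 0.2879, 0.1886, 0.2205]

Balance equations π_j = Σ_i π_i·P[i][j]:
  π_0 = 3/8·π_0 + 1/8·π_1 + 3/8·π_2 + 3/8·π_3
  π_1 = 3/8·π_0 + 1/4·π_1 + 1/4·π_2 + 1/4·π_3
  π_2 = 1/8·π_0 + 1/4·π_1 + 1/8·π_2 + 1/4·π_3
  normalize: π_0 + π_1 + π_2 + π_3 = 1
Solving the linear system gives exactly π = [10/33, 19/66, 56/297, 131/594].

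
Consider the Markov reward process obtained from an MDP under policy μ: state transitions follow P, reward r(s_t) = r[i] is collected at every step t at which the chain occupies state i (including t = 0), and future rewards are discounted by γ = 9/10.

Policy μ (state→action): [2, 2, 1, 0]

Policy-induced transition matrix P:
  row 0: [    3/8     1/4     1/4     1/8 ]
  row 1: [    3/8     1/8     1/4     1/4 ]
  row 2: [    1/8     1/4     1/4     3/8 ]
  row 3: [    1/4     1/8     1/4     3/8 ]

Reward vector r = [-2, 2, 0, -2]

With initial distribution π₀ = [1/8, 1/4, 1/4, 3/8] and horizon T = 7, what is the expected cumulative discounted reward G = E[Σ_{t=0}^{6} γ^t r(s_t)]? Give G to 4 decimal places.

t=0: π = [0.1250, 0.2500, 0.2500, 0.3750], E[r] = -0.5000, γ^t·E[r] = -0.500000, running G = -0.500000
t=1: π = [0.2656, 0.1719, 0.2500, 0.3125], E[r] = -0.8125, γ^t·E[r] = -0.731250, running G = -1.231250
t=2: π = [0.2734, 0.1895, 0.2500, 0.2871], E[r] = -0.7422, γ^t·E[r] = -0.601172, running G = -1.832422
t=3: π = [0.2766, 0.1904, 0.2500, 0.2830], E[r] = -0.7383, γ^t·E[r] = -0.538207, running G = -2.370629
t=4: π = [0.2771, 0.1908, 0.2500, 0.2820], E[r] = -0.7367, γ^t·E[r] = -0.483345, running G = -2.853974
t=5: π = [0.2772, 0.1909, 0.2500, 0.2819], E[r] = -0.7364, γ^t·E[r] = -0.434857, running G = -3.288832
t=6: π = [0.2773, 0.1909, 0.2500, 0.2818], E[r] = -0.7364, γ^t·E[r] = -0.391341, running G = -3.680173

G = -3.6802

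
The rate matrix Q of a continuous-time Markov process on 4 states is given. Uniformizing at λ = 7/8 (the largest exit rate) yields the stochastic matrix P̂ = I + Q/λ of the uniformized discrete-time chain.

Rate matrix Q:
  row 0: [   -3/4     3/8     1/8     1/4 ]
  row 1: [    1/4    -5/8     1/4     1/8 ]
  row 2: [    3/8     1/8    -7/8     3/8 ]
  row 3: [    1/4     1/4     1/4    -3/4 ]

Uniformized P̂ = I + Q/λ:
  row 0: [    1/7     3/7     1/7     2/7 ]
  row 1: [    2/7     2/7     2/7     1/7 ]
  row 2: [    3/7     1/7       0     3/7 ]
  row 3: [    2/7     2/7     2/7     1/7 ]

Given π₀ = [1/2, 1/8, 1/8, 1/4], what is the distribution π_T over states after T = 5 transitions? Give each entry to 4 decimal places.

π = [0.2742, 0.2972, 0.1916, 0.2369]

t=0: π = [0.5000, 0.1250, 0.1250, 0.2500]
t=1: π = [0.2321, 0.3393, 0.1786, 0.2500]
t=2: π = [0.2781, 0.2934, 0.2015, 0.2270]
t=3: π = [0.2748, 0.2966, 0.1884, 0.2402]
t=4: π = [0.2734, 0.2981, 0.1926, 0.2359]
t=5: π = [0.2742, 0.2972, 0.1916, 0.2369]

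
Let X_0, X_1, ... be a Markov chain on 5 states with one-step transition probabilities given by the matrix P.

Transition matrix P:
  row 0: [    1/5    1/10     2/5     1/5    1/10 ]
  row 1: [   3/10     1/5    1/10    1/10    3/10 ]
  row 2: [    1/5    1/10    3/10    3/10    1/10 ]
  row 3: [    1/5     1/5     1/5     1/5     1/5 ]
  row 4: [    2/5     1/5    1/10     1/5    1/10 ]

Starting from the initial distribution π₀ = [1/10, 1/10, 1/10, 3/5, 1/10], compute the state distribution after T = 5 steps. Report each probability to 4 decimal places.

π = [0.2453, 0.1511, 0.2432, 0.2092, 0.1511]

t=0: π = [0.1000, 0.1000, 0.1000, 0.6000, 0.1000]
t=1: π = [0.2300, 0.1800, 0.2100, 0.2000, 0.1800]
t=2: π = [0.2540, 0.1560, 0.2310, 0.2030, 0.1560]
t=3: π = [0.2468, 0.1515, 0.2427, 0.2075, 0.1515]
t=4: π = [0.2455, 0.1511, 0.2433, 0.2091, 0.1511]
t=5: π = [0.2453, 0.1511, 0.2432, 0.2092, 0.1511]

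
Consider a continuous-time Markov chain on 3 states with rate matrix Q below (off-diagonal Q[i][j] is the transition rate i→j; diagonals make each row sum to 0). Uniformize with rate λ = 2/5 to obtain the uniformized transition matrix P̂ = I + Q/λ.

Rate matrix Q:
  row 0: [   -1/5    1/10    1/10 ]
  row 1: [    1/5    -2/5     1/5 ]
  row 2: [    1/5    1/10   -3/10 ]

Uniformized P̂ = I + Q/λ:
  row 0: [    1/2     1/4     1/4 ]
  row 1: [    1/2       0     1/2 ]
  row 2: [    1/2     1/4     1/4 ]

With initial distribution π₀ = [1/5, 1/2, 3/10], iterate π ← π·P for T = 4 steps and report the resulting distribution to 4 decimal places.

t=0: π = [0.2000, 0.5000, 0.3000]
t=1: π = [0.5000, 0.1250, 0.3750]
t=2: π = [0.5000, 0.2188, 0.2813]
t=3: π = [0.5000, 0.1953, 0.3047]
t=4: π = [0.5000, 0.2012, 0.2988]

π = [0.5000, 0.2012, 0.2988]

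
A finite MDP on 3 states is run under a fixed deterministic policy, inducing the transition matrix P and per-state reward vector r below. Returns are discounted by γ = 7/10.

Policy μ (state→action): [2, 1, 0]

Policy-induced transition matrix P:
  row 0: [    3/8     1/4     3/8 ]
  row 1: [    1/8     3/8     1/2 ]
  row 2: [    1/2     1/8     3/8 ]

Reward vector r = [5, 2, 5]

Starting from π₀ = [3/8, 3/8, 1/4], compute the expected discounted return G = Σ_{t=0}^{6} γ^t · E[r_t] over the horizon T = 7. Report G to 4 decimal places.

G = 12.6784

t=0: π = [0.3750, 0.3750, 0.2500], E[r] = 3.8750, γ^t·E[r] = 3.875000, running G = 3.875000
t=1: π = [0.3125, 0.2656, 0.4219], E[r] = 4.2031, γ^t·E[r] = 2.942188, running G = 6.817188
t=2: π = [0.3613, 0.2305, 0.4082], E[r] = 4.3086, γ^t·E[r] = 2.111211, running G = 8.928398
t=3: π = [0.3684, 0.2278, 0.4038], E[r] = 4.3167, γ^t·E[r] = 1.480611, running G = 10.409010
t=4: π = [0.3685, 0.2280, 0.4035], E[r] = 4.3160, γ^t·E[r] = 1.036274, running G = 11.445283
t=5: π = [0.3684, 0.2281, 0.4035], E[r] = 4.3158, γ^t·E[r] = 0.725357, running G = 12.170641
t=6: π = [0.3684, 0.2281, 0.4035], E[r] = 4.3158, γ^t·E[r] = 0.507748, running G = 12.678389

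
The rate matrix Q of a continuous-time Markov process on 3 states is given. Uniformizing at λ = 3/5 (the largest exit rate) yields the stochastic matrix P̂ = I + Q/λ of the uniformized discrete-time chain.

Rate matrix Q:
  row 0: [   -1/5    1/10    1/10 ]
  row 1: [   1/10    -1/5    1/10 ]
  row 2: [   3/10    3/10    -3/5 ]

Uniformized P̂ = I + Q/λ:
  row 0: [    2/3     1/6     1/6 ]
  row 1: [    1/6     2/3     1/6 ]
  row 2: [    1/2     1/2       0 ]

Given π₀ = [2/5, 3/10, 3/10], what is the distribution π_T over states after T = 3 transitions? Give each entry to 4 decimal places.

π = [0.4352, 0.4227, 0.1421]

t=0: π = [0.4000, 0.3000, 0.3000]
t=1: π = [0.4667, 0.4167, 0.1167]
t=2: π = [0.4389, 0.4139, 0.1472]
t=3: π = [0.4352, 0.4227, 0.1421]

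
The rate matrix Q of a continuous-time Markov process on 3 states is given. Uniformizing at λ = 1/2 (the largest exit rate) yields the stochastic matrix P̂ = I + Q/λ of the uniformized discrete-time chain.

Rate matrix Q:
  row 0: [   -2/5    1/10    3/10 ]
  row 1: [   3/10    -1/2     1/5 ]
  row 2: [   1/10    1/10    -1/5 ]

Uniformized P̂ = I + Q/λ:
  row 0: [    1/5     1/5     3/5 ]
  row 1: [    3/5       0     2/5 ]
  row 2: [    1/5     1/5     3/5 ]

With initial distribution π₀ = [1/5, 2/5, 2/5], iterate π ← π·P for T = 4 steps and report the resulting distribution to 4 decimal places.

π = [0.2659, 0.1670, 0.5670]

t=0: π = [0.2000, 0.4000, 0.4000]
t=1: π = [0.3600, 0.1200, 0.5200]
t=2: π = [0.2480, 0.1760, 0.5760]
t=3: π = [0.2704, 0.1648, 0.5648]
t=4: π = [0.2659, 0.1670, 0.5670]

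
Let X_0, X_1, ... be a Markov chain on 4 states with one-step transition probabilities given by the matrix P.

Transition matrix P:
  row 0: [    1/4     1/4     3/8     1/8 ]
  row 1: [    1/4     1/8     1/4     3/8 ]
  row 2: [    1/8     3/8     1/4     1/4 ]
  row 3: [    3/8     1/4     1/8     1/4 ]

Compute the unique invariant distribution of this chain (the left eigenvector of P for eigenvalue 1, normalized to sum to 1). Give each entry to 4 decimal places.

π = [0.2500, 0.2500, 0.2500, 0.2500]

Balance equations π_j = Σ_i π_i·P[i][j]:
  π_0 = 1/4·π_0 + 1/4·π_1 + 1/8·π_2 + 3/8·π_3
  π_1 = 1/4·π_0 + 1/8·π_1 + 3/8·π_2 + 1/4·π_3
  π_2 = 3/8·π_0 + 1/4·π_1 + 1/4·π_2 + 1/8·π_3
  normalize: π_0 + π_1 + π_2 + π_3 = 1
Solving the linear system gives exactly π = [1/4, 1/4, 1/4, 1/4].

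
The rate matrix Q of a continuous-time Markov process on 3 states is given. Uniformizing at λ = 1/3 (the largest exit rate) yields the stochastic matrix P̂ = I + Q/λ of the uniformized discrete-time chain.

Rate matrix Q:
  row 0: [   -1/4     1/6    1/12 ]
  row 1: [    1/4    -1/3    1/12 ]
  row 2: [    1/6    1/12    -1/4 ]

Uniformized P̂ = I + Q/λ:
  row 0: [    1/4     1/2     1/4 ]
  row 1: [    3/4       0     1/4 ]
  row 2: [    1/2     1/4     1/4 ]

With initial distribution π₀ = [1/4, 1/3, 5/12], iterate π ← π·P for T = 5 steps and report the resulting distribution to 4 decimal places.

π = [0.4622, 0.2878, 0.2500]

t=0: π = [0.2500, 0.3333, 0.4167]
t=1: π = [0.5208, 0.2292, 0.2500]
t=2: π = [0.4271, 0.3229, 0.2500]
t=3: π = [0.4740, 0.2760, 0.2500]
t=4: π = [0.4505, 0.2995, 0.2500]
t=5: π = [0.4622, 0.2878, 0.2500]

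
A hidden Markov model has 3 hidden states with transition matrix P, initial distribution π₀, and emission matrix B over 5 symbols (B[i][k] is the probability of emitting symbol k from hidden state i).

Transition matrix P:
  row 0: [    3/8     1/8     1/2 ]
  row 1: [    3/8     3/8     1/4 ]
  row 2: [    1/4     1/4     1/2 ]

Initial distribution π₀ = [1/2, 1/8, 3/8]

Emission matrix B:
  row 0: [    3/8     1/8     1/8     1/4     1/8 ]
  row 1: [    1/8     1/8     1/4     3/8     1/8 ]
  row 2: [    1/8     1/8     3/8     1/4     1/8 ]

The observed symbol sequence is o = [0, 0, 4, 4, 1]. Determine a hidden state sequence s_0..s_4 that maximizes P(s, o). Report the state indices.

path = [0, 0, 2, 2, 2]

t=0: δ = [1.875e-01, 1.562e-02, 4.688e-02]  (obs o_0=0)
t=1: δ = [2.637e-02, 2.930e-03, 1.172e-02]  ψ = [0, 0, 0]  (obs o_1=0)
t=2: δ = [1.236e-03, 4.120e-04, 1.648e-03]  ψ = [0, 0, 0]  (obs o_2=4)
t=3: δ = [5.794e-05, 5.150e-05, 1.030e-04]  ψ = [0, 2, 2]  (obs o_3=4)
t=4: δ = [3.219e-06, 3.219e-06, 6.437e-06]  ψ = [2, 2, 2]  (obs o_4=1)
backtrack: best end state = 2; path = [0, 0, 2, 2, 2]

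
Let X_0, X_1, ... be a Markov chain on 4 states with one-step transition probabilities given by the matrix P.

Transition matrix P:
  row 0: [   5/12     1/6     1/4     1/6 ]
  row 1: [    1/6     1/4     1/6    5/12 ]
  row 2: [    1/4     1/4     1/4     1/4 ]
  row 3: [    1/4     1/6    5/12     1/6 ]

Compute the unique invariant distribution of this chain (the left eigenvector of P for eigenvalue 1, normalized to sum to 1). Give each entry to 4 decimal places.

Balance equations π_j = Σ_i π_i·P[i][j]:
  π_0 = 5/12·π_0 + 1/6·π_1 + 1/4·π_2 + 1/4·π_3
  π_1 = 1/6·π_0 + 1/4·π_1 + 1/4·π_2 + 1/6·π_3
  π_2 = 1/4·π_0 + 1/6·π_1 + 1/4·π_2 + 5/12·π_3
  normalize: π_0 + π_1 + π_2 + π_3 = 1
Solving the linear system gives exactly π = [219/784, 81/392, 107/392, 27/112].

π = [0.2793, 0.2066, 0.2730, 0.2411]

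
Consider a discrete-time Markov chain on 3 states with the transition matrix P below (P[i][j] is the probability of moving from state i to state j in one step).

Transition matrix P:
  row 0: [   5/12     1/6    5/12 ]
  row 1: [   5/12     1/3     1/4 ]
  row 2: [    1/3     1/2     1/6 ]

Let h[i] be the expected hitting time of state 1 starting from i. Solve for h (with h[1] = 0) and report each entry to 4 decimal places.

h = [3.6000, 0.0000, 2.6400]

First-step conditioning: h[1] = 0; for i ≠ 1, h[i] = 1 + Σ_k P[i][k]·h[k].
  h[0] = 1 + 5/12·h[0] + 5/12·h[2]
  h[2] = 1 + 1/3·h[0] + 1/6·h[2]
Solving the 2×2 linear system over states ≠ 1 gives exactly h = [18/5, 0, 66/25] (h[1] = 0 is the target).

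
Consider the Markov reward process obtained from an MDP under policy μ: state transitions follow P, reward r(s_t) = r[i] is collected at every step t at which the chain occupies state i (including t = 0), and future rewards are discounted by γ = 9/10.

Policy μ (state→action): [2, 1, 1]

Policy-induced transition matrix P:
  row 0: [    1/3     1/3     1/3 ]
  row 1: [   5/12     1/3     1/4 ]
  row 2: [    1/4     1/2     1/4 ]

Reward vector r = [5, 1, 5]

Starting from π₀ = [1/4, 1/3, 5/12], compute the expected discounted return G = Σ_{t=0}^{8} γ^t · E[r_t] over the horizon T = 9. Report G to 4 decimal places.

t=0: π = [0.2500, 0.3333, 0.4167], E[r] = 3.6667, γ^t·E[r] = 3.666667, running G = 3.666667
t=1: π = [0.3264, 0.4028, 0.2708], E[r] = 3.3889, γ^t·E[r] = 3.050000, running G = 6.716667
t=2: π = [0.3443, 0.3785, 0.2772], E[r] = 3.4861, γ^t·E[r] = 2.823750, running G = 9.540417
t=3: π = [0.3418, 0.3795, 0.2787], E[r] = 3.4819, γ^t·E[r] = 2.538281, running G = 12.078698
t=4: π = [0.3417, 0.3798, 0.2785], E[r] = 3.4809, γ^t·E[r] = 2.283799, running G = 14.362497
t=5: π = [0.3418, 0.3797, 0.2785], E[r] = 3.4810, γ^t·E[r] = 2.055503, running G = 16.418000
t=6: π = [0.3418, 0.3797, 0.2785], E[r] = 3.4810, γ^t·E[r] = 1.849954, running G = 18.267954
t=7: π = [0.3418, 0.3797, 0.2785], E[r] = 3.4810, γ^t·E[r] = 1.664957, running G = 19.932912
t=8: π = [0.3418, 0.3797, 0.2785], E[r] = 3.4810, γ^t·E[r] = 1.498462, running G = 21.431373

G = 21.4314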